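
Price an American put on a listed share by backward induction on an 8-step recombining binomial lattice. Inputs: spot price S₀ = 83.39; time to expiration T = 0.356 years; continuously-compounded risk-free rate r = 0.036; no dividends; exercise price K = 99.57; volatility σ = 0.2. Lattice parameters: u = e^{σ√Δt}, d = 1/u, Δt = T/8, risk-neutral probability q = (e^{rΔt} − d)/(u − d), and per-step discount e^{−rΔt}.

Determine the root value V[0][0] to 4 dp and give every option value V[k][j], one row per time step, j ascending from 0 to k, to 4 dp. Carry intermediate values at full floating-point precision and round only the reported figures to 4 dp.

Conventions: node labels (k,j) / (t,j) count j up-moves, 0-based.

Δt=0.04450  u=1.04309  d=0.95869  q=0.50845  discount=0.99840
step 8 (expiry): payoffs max(K−S,0) = 40.0681 34.8294 29.1295 22.9278 16.1800 8.8381 0.8499 0.0000 0.0000
k=7: (k=7,j=0): S=62.0660, K−S=37.5040, hold=37.3446 ⇒ V=37.5040 exercise | (k=7,j=1): S=67.5304, K−S=32.0396, hold=31.8802 ⇒ V=32.0396 exercise | (k=7,j=2): S=73.4760, K−S=26.0940, hold=25.9347 ⇒ V=26.0940 exercise | (k=7,j=3): S=79.9450, K−S=19.6250, hold=19.4657 ⇒ V=19.6250 exercise | (k=7,j=4): S=86.9835, K−S=12.5865, hold=12.4271 ⇒ V=12.5865 exercise | (k=7,j=5): S=94.6417, K−S=4.9283, hold=4.7689 ⇒ V=4.9283 exercise | (k=7,j=6): S=102.9742, K−S=0.0000, hold=0.4171 ⇒ V=0.4171 continue | (k=7,j=7): S=112.0403, K−S=0.0000, hold=0.0000 ⇒ V=0.0000 continue
k=6: (k=6,j=0): S=64.7406, K−S=34.8294, hold=34.6700 ⇒ V=34.8294 exercise | (k=6,j=1): S=70.4405, K−S=29.1295, hold=28.9701 ⇒ V=29.1295 exercise | (k=6,j=2): S=76.6422, K−S=22.9278, hold=22.7684 ⇒ V=22.9278 exercise | (k=6,j=3): S=83.3900, K−S=16.1800, hold=16.0206 ⇒ V=16.1800 exercise | (k=6,j=4): S=90.7319, K−S=8.8381, hold=8.6788 ⇒ V=8.8381 exercise | (k=6,j=5): S=98.7201, K−S=0.8499, hold=2.6304 ⇒ V=2.6304 continue | (k=6,j=6): S=107.4117, K−S=0.0000, hold=0.2047 ⇒ V=0.2047 continue
k=5: (k=5,j=0): S=67.5304, K−S=32.0396, hold=31.8802 ⇒ V=32.0396 exercise | (k=5,j=1): S=73.4760, K−S=26.0940, hold=25.9347 ⇒ V=26.0940 exercise | (k=5,j=2): S=79.9450, K−S=19.6250, hold=19.4657 ⇒ V=19.6250 exercise | (k=5,j=3): S=86.9835, K−S=12.5865, hold=12.4271 ⇒ V=12.5865 exercise | (k=5,j=4): S=94.6417, K−S=4.9283, hold=5.6727 ⇒ V=5.6727 continue | (k=5,j=5): S=102.9742, K−S=0.0000, hold=1.3948 ⇒ V=1.3948 continue
k=4: (k=4,j=0): S=70.4405, K−S=29.1295, hold=28.9701 ⇒ V=29.1295 exercise | (k=4,j=1): S=76.6422, K−S=22.9278, hold=22.7684 ⇒ V=22.9278 exercise | (k=4,j=2): S=83.3900, K−S=16.1800, hold=16.0206 ⇒ V=16.1800 exercise | (k=4,j=3): S=90.7319, K−S=8.8381, hold=9.0567 ⇒ V=9.0567 continue | (k=4,j=4): S=98.7201, K−S=0.8499, hold=3.4920 ⇒ V=3.4920 continue
k=3: (k=3,j=0): S=73.4760, K−S=26.0940, hold=25.9347 ⇒ V=26.0940 exercise | (k=3,j=1): S=79.9450, K−S=19.6250, hold=19.4657 ⇒ V=19.6250 exercise | (k=3,j=2): S=86.9835, K−S=12.5865, hold=12.5380 ⇒ V=12.5865 exercise | (k=3,j=3): S=94.6417, K−S=4.9283, hold=6.2174 ⇒ V=6.2174 continue
k=2: (k=2,j=0): S=76.6422, K−S=22.9278, hold=22.7684 ⇒ V=22.9278 exercise | (k=2,j=1): S=83.3900, K−S=16.1800, hold=16.0206 ⇒ V=16.1800 exercise | (k=2,j=2): S=90.7319, K−S=8.8381, hold=9.3331 ⇒ V=9.3331 continue
k=1: (k=1,j=0): S=79.9450, K−S=19.6250, hold=19.4657 ⇒ V=19.6250 exercise | (k=1,j=1): S=86.9835, K−S=12.5865, hold=12.6784 ⇒ V=12.6784 continue
k=0: (k=0,j=0): S=83.3900, K−S=16.1800, hold=16.0673 ⇒ V=16.1800 exercise

price = 16.1800
tree:
16.1800
19.6250 12.6784
22.9278 16.1800 9.3331
26.0940 19.6250 12.5865 6.2174
29.1295 22.9278 16.1800 9.0567 3.4920
32.0396 26.0940 19.6250 12.5865 5.6727 1.3948
34.8294 29.1295 22.9278 16.1800 8.8381 2.6304 0.2047
37.5040 32.0396 26.0940 19.6250 12.5865 4.9283 0.4171 0.0000
40.0681 34.8294 29.1295 22.9278 16.1800 8.8381 0.8499 0.0000 0.0000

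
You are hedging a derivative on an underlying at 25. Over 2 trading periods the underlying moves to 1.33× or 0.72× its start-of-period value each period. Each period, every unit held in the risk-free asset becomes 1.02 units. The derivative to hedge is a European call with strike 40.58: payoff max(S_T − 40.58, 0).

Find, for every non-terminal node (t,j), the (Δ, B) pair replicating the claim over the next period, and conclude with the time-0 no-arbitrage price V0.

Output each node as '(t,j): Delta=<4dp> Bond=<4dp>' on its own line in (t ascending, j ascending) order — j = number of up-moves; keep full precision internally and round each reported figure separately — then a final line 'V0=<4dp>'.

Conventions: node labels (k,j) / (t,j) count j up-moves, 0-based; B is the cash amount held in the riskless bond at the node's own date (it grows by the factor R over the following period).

Under the risk-neutral measure, an up-move has probability p* = (R−d)/(u−d) = 0.4918 and values discount at R = 1.02.
At maturity the claim pays: V(2,0)=0.0000, V(2,1)=0.0000, V(2,2)=3.6425
  t=1,j=0: stock 18.0000 → up 23.9400 (V=0.0000), down 12.9600 (V=0.0000). Price 0.0000; hedge Δ=0.0000, bond B=0.0000.
  t=1,j=1: stock 33.2500 → up 44.2225 (V=3.6425), down 23.9400 (V=0.0000). Price 1.7563; hedge Δ=0.1796, bond B=-4.2150.
  t=0,j=0: stock 25.0000 → up 33.2500 (V=1.7563), down 18.0000 (V=0.0000). Price 0.8468; hedge Δ=0.1152, bond B=-2.0323.
Verification: the root portfolio costs Δ(0,0)·S0 + B(0,0) = 0.8468, matching V0.

(0,0): Delta=0.1152 Bond=-2.0323
(1,0): Delta=0.0000 Bond=0.0000
(1,1): Delta=0.1796 Bond=-4.2150
V0=0.8468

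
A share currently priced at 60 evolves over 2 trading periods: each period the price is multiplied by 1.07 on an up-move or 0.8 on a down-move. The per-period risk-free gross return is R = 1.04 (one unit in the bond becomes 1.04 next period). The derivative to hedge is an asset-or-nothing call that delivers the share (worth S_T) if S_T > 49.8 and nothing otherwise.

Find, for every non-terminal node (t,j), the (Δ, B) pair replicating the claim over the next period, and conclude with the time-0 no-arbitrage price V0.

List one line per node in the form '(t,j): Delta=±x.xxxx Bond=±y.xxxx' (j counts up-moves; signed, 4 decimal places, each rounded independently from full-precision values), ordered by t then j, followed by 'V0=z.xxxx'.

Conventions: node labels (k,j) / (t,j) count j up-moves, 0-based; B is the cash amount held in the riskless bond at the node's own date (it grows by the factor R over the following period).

Arbitrage-free pricing uses the up-move probability p* = (R−d)/(u−d) = 0.8889, discounting each step at R = 1.04.
Expiry values: V(2,0)=0.0000, V(2,1)=51.3600, V(2,2)=68.6940
(1,0): S=48.0000. Δ = (V_up−V_dn)/(S_up−S_dn) = (51.3600−0.0000)/(51.3600−38.4000) = 3.9630. V = [p*·51.3600 + (1−p*)·0.0000]/1.04 = 43.8974. B = V − Δ·S = -146.3248.
(1,1): S=64.2000. Δ = (V_up−V_dn)/(S_up−S_dn) = (68.6940−51.3600)/(68.6940−51.3600) = 1.0000. V = [p*·68.6940 + (1−p*)·51.3600]/1.04 = 64.2000. B = V − Δ·S = 0.0000.
(0,0): S=60.0000. Δ = (V_up−V_dn)/(S_up−S_dn) = (64.2000−43.8974)/(64.2000−48.0000) = 1.2532. V = [p*·64.2000 + (1−p*)·43.8974]/1.04 = 59.5617. B = V − Δ·S = -15.6330.
As a check, the time-0 holding Δ(0,0)·S0 + B(0,0) comes to 59.5617 — exactly V0.

(0,0): Delta=1.2532 Bond=-15.6330
(1,0): Delta=3.9630 Bond=-146.3248
(1,1): Delta=1.0000 Bond=0.0000
V0=59.5617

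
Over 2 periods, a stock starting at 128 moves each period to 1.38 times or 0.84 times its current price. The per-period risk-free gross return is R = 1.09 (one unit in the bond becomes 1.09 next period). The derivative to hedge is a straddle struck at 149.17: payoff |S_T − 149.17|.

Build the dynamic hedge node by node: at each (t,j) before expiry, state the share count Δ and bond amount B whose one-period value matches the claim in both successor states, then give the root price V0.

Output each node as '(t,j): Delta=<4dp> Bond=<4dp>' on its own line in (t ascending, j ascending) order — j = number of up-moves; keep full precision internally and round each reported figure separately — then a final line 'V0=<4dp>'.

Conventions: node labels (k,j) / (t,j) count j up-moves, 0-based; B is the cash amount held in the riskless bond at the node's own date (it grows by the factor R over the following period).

(0,0): Delta=0.1625 Bond=10.8784
(1,0): Delta=-1.0000 Bond=136.8532
(1,1): Delta=0.9834 Bond=-133.1376
V0=31.6829

Since d<R<u, set p* = (R−d)/(u−d) = 0.4630; price each node as the discounted p*-expectation of its children.
Expiry values: V(2,0)=58.8532, V(2,1)=0.7924, V(2,2)=94.5932
  t=1,j=0: stock 107.5200 → up 148.3776 (V=0.7924), down 90.3168 (V=58.8532). Price 29.3332; hedge Δ=-1.0000, bond B=136.8532.
  t=1,j=1: stock 176.6400 → up 243.7632 (V=94.5932), down 148.3776 (V=0.7924). Price 40.5676; hedge Δ=0.9834, bond B=-133.1376.
  t=0,j=0: stock 128.0000 → up 176.6400 (V=40.5676), down 107.5200 (V=29.3332). Price 31.6829; hedge Δ=0.1625, bond B=10.8784.
Check: Δ(0,0)·S0 + B(0,0) = 31.6829 = V0.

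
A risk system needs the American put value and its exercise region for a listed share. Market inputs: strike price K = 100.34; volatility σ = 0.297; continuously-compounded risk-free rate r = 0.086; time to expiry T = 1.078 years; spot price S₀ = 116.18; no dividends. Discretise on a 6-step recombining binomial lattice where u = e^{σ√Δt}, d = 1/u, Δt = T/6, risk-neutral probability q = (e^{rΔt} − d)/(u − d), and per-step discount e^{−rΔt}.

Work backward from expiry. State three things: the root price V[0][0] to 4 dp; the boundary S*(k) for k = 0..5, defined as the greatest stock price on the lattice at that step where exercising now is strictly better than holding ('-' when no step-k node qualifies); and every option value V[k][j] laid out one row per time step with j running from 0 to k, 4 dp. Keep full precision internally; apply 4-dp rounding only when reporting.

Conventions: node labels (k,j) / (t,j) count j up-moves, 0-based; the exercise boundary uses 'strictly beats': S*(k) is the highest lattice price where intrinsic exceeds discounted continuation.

Δt=0.17967, u=1.13416, d=0.88171, q=0.53025, disc=e^(-rΔt)=0.98467
k=6 terminal: V=max(K-S,0) → 45.7526 30.1236 10.0198 0.0000 0.0000 0.0000 0.0000
k=5: j=0 S=61.9106 intr=38.4294 cont=36.8909 V=38.4294[EX]; j=1 S=79.6364 intr=20.7036 cont=19.1651 V=20.7036[EX]; j=2 S=102.4373 intr=0.0000 cont=4.6346 V=4.6346[hold]; j=3 S=131.7664 intr=0.0000 cont=0.0000 V=0.0000[hold]; j=4 S=169.4927 intr=0.0000 cont=0.0000 V=0.0000[hold]; j=5 S=218.0205 intr=0.0000 cont=0.0000 V=0.0000[hold]  S*(5)=79.6364
k=4: j=0 S=70.2164 intr=30.1236 cont=28.5851 V=30.1236[EX]; j=1 S=90.3202 intr=10.0198 cont=11.9962 V=11.9962[hold]; j=2 S=116.1800 intr=0.0000 cont=2.1437 V=2.1437[hold]; j=3 S=149.4438 intr=0.0000 cont=0.0000 V=0.0000[hold]; j=4 S=192.2313 intr=0.0000 cont=0.0000 V=0.0000[hold]  S*(4)=70.2164
k=3: j=0 S=79.6364 intr=20.7036 cont=20.1970 V=20.7036[EX]; j=1 S=102.4373 intr=0.0000 cont=6.6681 V=6.6681[hold]; j=2 S=131.7664 intr=0.0000 cont=0.9916 V=0.9916[hold]; j=3 S=169.4927 intr=0.0000 cont=0.0000 V=0.0000[hold]  S*(3)=79.6364
k=2: j=0 S=90.3202 intr=10.0198 cont=13.0579 V=13.0579[hold]; j=1 S=116.1800 intr=0.0000 cont=3.6020 V=3.6020[hold]; j=2 S=149.4438 intr=0.0000 cont=0.4586 V=0.4586[hold]  S*(2)=-
k=1: j=0 S=102.4373 intr=0.0000 cont=7.9206 V=7.9206[hold]; j=1 S=131.7664 intr=0.0000 cont=1.9056 V=1.9056[hold]  S*(1)=-
k=0: j=0 S=116.1800 intr=0.0000 cont=4.6586 V=4.6586[hold]  S*(0)=-

price = 4.6586
boundary = - - - 79.6364 70.2164 79.6364
tree:
4.6586
7.9206 1.9056
13.0579 3.6020 0.4586
20.7036 6.6681 0.9916 0.0000
30.1236 11.9962 2.1437 0.0000 0.0000
38.4294 20.7036 4.6346 0.0000 0.0000 0.0000
45.7526 30.1236 10.0198 0.0000 0.0000 0.0000 0.0000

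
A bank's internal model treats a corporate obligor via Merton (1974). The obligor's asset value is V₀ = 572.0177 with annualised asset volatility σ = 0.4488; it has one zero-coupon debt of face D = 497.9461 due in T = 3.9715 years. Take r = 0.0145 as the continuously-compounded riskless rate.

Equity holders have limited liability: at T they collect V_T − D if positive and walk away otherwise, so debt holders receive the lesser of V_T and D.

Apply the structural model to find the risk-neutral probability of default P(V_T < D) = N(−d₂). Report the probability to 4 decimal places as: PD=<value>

PD=0.5901

Work the structural quantities from V₀ = 572.0177 against face 497.9461:
d₁ = [ln(V₀/D) + (r + σ²/2)T] / (σ√T)
   = [ln(572.0177/497.9461) + (0.0145 + 0.5·0.4488²)·3.9715] / (0.4488·√3.9715)
   = [0.138678 + 0.457559] / 0.894397 = 0.666637
d₂ = d₁ − σ√T = 0.666637 − 0.894397 = -0.227760
risk-neutral PD = N(−d₂) = N(0.227760) = 0.590084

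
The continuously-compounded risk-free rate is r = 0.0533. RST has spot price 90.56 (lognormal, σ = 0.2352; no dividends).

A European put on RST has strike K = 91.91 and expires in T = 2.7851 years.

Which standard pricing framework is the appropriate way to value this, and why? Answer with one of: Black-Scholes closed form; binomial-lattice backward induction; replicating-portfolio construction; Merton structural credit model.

framework: Black-Scholes closed form

Key observation: the strike-91.91 put on RST is European-exercise on a continuously-modelled lognormal underlying, so its value is a single closed-form evaluation.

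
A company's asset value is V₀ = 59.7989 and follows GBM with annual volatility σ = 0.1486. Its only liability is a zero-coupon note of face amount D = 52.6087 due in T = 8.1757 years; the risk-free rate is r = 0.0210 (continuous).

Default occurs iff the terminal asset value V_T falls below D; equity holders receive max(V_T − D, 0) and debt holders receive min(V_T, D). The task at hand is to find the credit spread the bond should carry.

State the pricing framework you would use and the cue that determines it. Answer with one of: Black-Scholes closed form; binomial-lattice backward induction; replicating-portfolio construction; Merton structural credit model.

framework: Merton structural credit model

Key observation: the asked-for credit quantity lives on the firm's capital structure — asset value, asset volatility, debt face 52.6087 — which is the structural model's domain.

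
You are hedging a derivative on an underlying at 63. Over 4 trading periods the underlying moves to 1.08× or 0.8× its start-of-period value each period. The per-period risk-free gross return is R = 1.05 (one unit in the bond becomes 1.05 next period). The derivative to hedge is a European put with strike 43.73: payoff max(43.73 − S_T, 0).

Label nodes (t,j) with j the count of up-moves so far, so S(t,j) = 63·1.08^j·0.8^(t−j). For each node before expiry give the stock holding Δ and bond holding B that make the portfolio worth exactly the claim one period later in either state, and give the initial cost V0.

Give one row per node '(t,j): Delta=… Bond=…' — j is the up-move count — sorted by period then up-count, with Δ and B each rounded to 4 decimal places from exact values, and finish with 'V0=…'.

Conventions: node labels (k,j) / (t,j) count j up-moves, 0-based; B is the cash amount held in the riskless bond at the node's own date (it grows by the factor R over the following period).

(0,0): Delta=-0.0139 Bond=0.9120
(1,0): Delta=-0.1160 Bond=6.1032
(1,1): Delta=-0.0049 Bond=0.3402
(2,0): Delta=-0.7515 Bond=32.0304
(2,1): Delta=-0.0595 Bond=3.3337
(2,2): Delta=0.0000 Bond=0.0000
(3,0): Delta=-1.0000 Bond=41.6476
(3,1): Delta=-0.7294 Bond=32.6701
(3,2): Delta=0.0000 Bond=0.0000
(3,3): Delta=0.0000 Bond=0.0000
V0=0.0341

Arbitrage-free pricing uses the up-move probability p* = (R−d)/(u−d) = 0.8929, discounting each step at R = 1.05.
Expiry values: V(4,0)=17.9252, V(4,1)=8.8935, V(4,2)=0.0000, V(4,3)=0.0000, V(4,4)=0.0000
  t=3,j=0: stock 32.2560 → up 34.8365 (V=8.8935), down 25.8048 (V=17.9252). Price 9.3916; hedge Δ=-1.0000, bond B=41.6476.
  t=3,j=1: stock 43.5456 → up 47.0292 (V=0.0000), down 34.8365 (V=8.8935). Price 0.9075; hedge Δ=-0.7294, bond B=32.6701.
  t=3,j=2: stock 58.7866 → up 63.4895 (V=0.0000), down 47.0292 (V=0.0000). Price 0.0000; hedge Δ=0.0000, bond B=0.0000.
  t=3,j=3: stock 79.3619 → up 85.7108 (V=0.0000), down 63.4895 (V=0.0000). Price 0.0000; hedge Δ=0.0000, bond B=0.0000.
  t=2,j=0: stock 40.3200 → up 43.5456 (V=0.9075), down 32.2560 (V=9.3916). Price 1.7300; hedge Δ=-0.7515, bond B=32.0304.
  t=2,j=1: stock 54.4320 → up 58.7866 (V=0.0000), down 43.5456 (V=0.9075). Price 0.0926; hedge Δ=-0.0595, bond B=3.3337.
  t=2,j=2: stock 73.4832 → up 79.3619 (V=0.0000), down 58.7866 (V=0.0000). Price 0.0000; hedge Δ=0.0000, bond B=0.0000.
  t=1,j=0: stock 50.4000 → up 54.4320 (V=0.0926), down 40.3200 (V=1.7300). Price 0.2553; hedge Δ=-0.1160, bond B=6.1032.
  t=1,j=1: stock 68.0400 → up 73.4832 (V=0.0000), down 54.4320 (V=0.0926). Price 0.0094; hedge Δ=-0.0049, bond B=0.3402.
  t=0,j=0: stock 63.0000 → up 68.0400 (V=0.0094), down 50.4000 (V=0.2553). Price 0.0341; hedge Δ=-0.0139, bond B=0.9120.
Sanity check at the root: Δ(0,0)·S0 + B(0,0) reproduces V0 = 0.0341.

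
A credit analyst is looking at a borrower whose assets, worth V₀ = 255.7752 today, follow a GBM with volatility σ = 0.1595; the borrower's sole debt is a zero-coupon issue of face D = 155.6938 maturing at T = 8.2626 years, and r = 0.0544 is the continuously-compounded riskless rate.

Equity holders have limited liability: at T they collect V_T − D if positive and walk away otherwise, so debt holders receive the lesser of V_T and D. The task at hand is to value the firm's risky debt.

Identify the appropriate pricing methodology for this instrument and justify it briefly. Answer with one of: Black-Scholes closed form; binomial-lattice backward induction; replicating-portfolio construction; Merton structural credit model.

Key observation: the asked-for credit quantity lives on the firm's capital structure — asset value, asset volatility, debt face 155.6938 — which is the structural model's domain.

framework: Merton structural credit model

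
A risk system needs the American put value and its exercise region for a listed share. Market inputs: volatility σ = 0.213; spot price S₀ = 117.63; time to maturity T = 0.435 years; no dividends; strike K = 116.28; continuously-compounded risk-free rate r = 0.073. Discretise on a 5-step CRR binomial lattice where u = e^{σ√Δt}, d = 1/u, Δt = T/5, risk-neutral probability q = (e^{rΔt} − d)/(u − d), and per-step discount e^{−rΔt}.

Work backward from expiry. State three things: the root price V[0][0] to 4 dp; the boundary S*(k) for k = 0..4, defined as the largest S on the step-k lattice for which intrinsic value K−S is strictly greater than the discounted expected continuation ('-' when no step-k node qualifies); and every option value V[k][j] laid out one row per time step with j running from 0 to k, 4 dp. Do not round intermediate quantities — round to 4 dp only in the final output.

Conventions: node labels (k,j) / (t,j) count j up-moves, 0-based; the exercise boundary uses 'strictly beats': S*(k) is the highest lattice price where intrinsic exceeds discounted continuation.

price = 4.8060
boundary = - - - 97.4234 103.7405
tree:
4.8060
7.9251 2.1519
12.5526 3.9971 0.5735
18.8566 7.2222 1.2412 0.0000
24.7890 12.5395 2.6860 0.0000 0.0000
30.3602 18.8566 5.8129 0.0000 0.0000 0.0000

params: Δt=0.08700 u=1.06484 d=0.93911 q=0.53497 e^(-rΔt)=0.99367
t_5 payoffs: 30.3602 18.8566 5.8129 0.0000 0.0000 0.0000
t_4: node(4,0) S=91.4910 payoff=24.7890 vs cont=24.0529 → 24.7890 [stop]  node(4,1) S=103.7405 payoff=12.5395 vs cont=11.8034 → 12.5395 [stop]  node(4,2) S=117.6300 payoff=0.0000 vs cont=2.6860 → 2.6860 [wait]  node(4,3) S=133.3792 payoff=0.0000 vs cont=0.0000 → 0.0000 [wait]  node(4,4) S=151.2370 payoff=0.0000 vs cont=0.0000 → 0.0000 [wait]  ⇒ S*(4)=103.7405
t_3: node(3,0) S=97.4234 payoff=18.8566 vs cont=18.1205 → 18.8566 [stop]  node(3,1) S=110.4671 payoff=5.8129 vs cont=7.2222 → 7.2222 [wait]  node(3,2) S=125.2573 payoff=0.0000 vs cont=1.2412 → 1.2412 [wait]  node(3,3) S=142.0277 payoff=0.0000 vs cont=0.0000 → 0.0000 [wait]  ⇒ S*(3)=97.4234
t_2: node(2,0) S=103.7405 payoff=12.5395 vs cont=12.5526 → 12.5526 [wait]  node(2,1) S=117.6300 payoff=0.0000 vs cont=3.9971 → 3.9971 [wait]  node(2,2) S=133.3792 payoff=0.0000 vs cont=0.5735 → 0.5735 [wait]  ⇒ S*(2)=-
t_1: node(1,0) S=110.4671 payoff=5.8129 vs cont=7.9251 → 7.9251 [wait]  node(1,1) S=125.2573 payoff=0.0000 vs cont=2.1519 → 2.1519 [wait]  ⇒ S*(1)=-
t_0: node(0,0) S=117.6300 payoff=0.0000 vs cont=4.8060 → 4.8060 [wait]  ⇒ S*(0)=-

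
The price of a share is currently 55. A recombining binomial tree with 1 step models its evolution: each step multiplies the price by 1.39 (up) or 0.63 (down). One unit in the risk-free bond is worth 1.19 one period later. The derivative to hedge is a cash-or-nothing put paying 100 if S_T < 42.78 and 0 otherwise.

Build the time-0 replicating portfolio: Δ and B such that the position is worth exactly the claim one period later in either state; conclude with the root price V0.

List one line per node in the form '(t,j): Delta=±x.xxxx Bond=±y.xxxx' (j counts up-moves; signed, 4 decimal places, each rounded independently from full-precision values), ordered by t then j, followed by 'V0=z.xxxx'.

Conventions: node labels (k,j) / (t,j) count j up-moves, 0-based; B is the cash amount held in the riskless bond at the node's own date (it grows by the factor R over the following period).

Under the risk-neutral measure, an up-move has probability p* = (R−d)/(u−d) = 0.7368 and values discount at R = 1.19.
Payoffs at expiry: V(1,0)=100.0000, V(1,1)=0.0000
(0,0): S=55.0000. Δ = (V_up−V_dn)/(S_up−S_dn) = (0.0000−100.0000)/(76.4500−34.6500) = -2.3923. V = [p*·0.0000 + (1−p*)·100.0000]/1.19 = 22.1141. B = V − Δ·S = 153.6931.
As a check, the time-0 holding Δ(0,0)·S0 + B(0,0) comes to 22.1141 — exactly V0.

(0,0): Delta=-2.3923 Bond=153.6931
V0=22.1141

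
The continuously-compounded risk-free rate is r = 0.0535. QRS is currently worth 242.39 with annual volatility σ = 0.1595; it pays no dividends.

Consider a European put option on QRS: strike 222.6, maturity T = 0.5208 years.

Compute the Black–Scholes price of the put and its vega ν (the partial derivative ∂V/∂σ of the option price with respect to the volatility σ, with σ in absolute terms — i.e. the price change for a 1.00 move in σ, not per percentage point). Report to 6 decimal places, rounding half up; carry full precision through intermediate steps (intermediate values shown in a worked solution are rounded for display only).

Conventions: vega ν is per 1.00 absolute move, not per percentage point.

σ√T = 0.1595·√0.5208 = 0.115106
d₁ = (ln(S/K) + (r+σ²/2)T) / (σ√T) = (ln(242.39/222.6) + (0.0535+0.1595²/2)·0.5208) / 0.115106 = (0.085172 + 0.034487) / 0.115106 = 1.039559
d₂ = d₁ − σ√T = 1.039559 − 0.115106 = 0.924454
e^{−rT} = 0.972522
N(−d₁) = 0.149272,  N(−d₂) = 0.177625
Put price V = K·e^{−rT}·N(−d₂) − S·N(−d₁) = 38.452876 − 36.182133 = 2.270743
φ(d₁) = (1/√(2π))·e^{−d₁²/2} = 0.232404
ν = S·φ(d₁)·√T = 40.653026

price = 2.270743
ν = 40.653026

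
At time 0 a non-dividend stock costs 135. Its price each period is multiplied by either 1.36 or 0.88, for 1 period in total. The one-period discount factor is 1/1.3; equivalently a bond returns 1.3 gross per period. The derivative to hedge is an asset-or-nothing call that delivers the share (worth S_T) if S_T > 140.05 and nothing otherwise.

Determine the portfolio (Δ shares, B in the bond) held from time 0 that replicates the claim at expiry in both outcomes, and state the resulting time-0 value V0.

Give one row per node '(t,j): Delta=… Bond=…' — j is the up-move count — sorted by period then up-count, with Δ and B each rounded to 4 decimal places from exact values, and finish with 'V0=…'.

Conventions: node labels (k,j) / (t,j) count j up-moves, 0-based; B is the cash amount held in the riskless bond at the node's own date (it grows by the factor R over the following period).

(0,0): Delta=2.8333 Bond=-258.9231
V0=123.5769

Under the risk-neutral measure, an up-move has probability p* = (R−d)/(u−d) = 0.8750 and values discount at R = 1.3.
Payoffs at expiry: V(1,0)=0.0000, V(1,1)=183.6000
  t=0,j=0: stock 135.0000 → up 183.6000 (V=183.6000), down 118.8000 (V=0.0000). Price 123.5769; hedge Δ=2.8333, bond B=-258.9231.
Sanity check at the root: Δ(0,0)·S0 + B(0,0) reproduces V0 = 123.5769.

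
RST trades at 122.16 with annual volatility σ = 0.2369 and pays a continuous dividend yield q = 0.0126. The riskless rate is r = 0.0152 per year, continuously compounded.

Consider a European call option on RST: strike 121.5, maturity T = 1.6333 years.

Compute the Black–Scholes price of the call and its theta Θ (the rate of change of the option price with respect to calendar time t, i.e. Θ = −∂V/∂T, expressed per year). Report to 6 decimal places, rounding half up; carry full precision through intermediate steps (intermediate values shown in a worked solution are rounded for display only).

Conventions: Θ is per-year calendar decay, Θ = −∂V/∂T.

σ√T = 0.2369·√1.6333 = 0.302760
d₁ = (ln(S/K) + (r−q+σ²/2)T) / (σ√T) = (ln(122.16/121.5) + (0.0152−0.0126+0.2369²/2)·1.6333) / 0.302760 = (0.005417 + 0.050078) / 0.302760 = 0.183299
d₂ = d₁ − σ√T = 0.183299 − 0.302760 = -0.119460
e^{−rT} = 0.975479
e^{−qT} = 0.979631
N(d₁) = 0.572718,  N(d₂) = 0.452455
Call price V = S·e^{−qT}·N(d₁) − K·e^{−rT}·N(d₂) = 68.538188 − 53.625354 = 14.912834
φ(d₁) = (1/√(2π))·e^{−d₁²/2} = 0.392296
Θ = −S·e^{−qT}·φ(d₁)·σ/(2√T) + q·S·e^{−qT}·N(d₁) − r·K·e^{−rT}·N(d₂) = −4.351187 + 0.863581 − 0.815105 = -4.302711

price = 14.912834
Θ = -4.302711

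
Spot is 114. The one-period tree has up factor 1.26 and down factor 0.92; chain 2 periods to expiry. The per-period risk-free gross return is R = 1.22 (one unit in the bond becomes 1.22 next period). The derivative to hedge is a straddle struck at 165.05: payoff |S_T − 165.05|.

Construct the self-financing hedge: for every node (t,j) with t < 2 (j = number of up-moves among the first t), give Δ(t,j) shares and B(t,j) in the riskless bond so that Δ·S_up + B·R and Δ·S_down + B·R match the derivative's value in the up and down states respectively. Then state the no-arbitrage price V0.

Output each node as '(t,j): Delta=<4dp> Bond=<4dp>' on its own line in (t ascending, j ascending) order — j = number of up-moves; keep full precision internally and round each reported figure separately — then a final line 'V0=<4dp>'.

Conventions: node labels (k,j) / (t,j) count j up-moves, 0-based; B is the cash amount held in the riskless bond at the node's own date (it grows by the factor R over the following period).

Since d<R<u, set p* = (R−d)/(u−d) = 0.8824; price each node as the discounted p*-expectation of its children.
Terminal payoffs: V(2,0)=68.5604, V(2,1)=32.9012, V(2,2)=15.9364
Node (1,0) S=104.8800: V=(p*·32.9012+(1−p*)·68.5604)/1.22=30.4069; Δ=(32.9012−68.5604)/(132.1488−96.4896)=-1.0000; B=V−Δ·S=135.2869
Node (1,1) S=143.6400: V=(p*·15.9364+(1−p*)·32.9012)/1.22=14.6986; Δ=(15.9364−32.9012)/(180.9864−132.1488)=-0.3474; B=V−Δ·S=64.5950
Node (0,0) S=114.0000: V=(p*·14.6986+(1−p*)·30.4069)/1.22=13.5628; Δ=(14.6986−30.4069)/(143.6400−104.8800)=-0.4053; B=V−Δ·S=59.7637
Verification: the root portfolio costs Δ(0,0)·S0 + B(0,0) = 13.5628, matching V0.

(0,0): Delta=-0.4053 Bond=59.7637
(1,0): Delta=-1.0000 Bond=135.2869
(1,1): Delta=-0.3474 Bond=64.5950
V0=13.5628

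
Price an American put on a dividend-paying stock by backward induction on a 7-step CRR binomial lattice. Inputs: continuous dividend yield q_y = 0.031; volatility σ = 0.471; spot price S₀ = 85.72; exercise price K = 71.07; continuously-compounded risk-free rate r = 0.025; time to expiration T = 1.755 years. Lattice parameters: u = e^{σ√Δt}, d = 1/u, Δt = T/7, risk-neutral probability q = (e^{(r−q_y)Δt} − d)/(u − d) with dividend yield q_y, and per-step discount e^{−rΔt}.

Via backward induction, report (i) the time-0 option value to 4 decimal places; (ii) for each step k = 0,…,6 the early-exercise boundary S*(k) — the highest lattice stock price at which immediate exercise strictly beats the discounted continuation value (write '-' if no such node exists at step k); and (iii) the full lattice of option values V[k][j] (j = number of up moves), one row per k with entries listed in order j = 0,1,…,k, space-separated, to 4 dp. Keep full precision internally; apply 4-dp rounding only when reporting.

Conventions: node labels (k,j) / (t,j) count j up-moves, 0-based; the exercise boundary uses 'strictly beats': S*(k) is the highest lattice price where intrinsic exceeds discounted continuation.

price = 12.3202
boundary = - - - - 33.3728 42.2489 53.4857
tree:
12.3202
17.0782 6.3959
23.0393 9.6794 2.2774
30.0705 14.3538 3.8243 0.3264
37.6972 20.7223 6.3935 0.5846 0.0000
44.7085 28.8211 10.6345 1.0471 0.0000 0.0000
50.2468 37.6972 17.5843 1.8754 0.0000 0.0000 0.0000
54.6215 44.7085 28.8211 3.3589 0.0000 0.0000 0.0000 0.0000

params: Δt=0.25071 u=1.26597 d=0.78991 q=0.43816 e^(-rΔt)=0.99375
t_7 payoffs: 54.6215 44.7085 28.8211 3.3589 0.0000 0.0000 0.0000 0.0000
t_6: node(6,0) S=20.8232 payoff=50.2468 vs cont=49.9639 → 50.2468 [stop]  node(6,1) S=33.3728 payoff=37.6972 vs cont=37.5115 → 37.6972 [stop]  node(6,2) S=53.4857 payoff=17.5843 vs cont=17.5544 → 17.5843 [stop]  node(6,3) S=85.7200 payoff=0.0000 vs cont=1.8754 → 1.8754 [wait]  node(6,4) S=137.3811 payoff=0.0000 vs cont=0.0000 → 0.0000 [wait]  node(6,5) S=220.1768 payoff=0.0000 vs cont=0.0000 → 0.0000 [wait]  node(6,6) S=352.8713 payoff=0.0000 vs cont=0.0000 → 0.0000 [wait]  ⇒ S*(6)=53.4857
t_5: node(5,0) S=26.3615 payoff=44.7085 vs cont=44.4685 → 44.7085 [stop]  node(5,1) S=42.2489 payoff=28.8211 vs cont=28.7042 → 28.8211 [stop]  node(5,2) S=67.7111 payoff=3.3589 vs cont=10.6345 → 10.6345 [wait]  node(5,3) S=108.5187 payoff=0.0000 vs cont=1.0471 → 1.0471 [wait]  node(5,4) S=173.9199 payoff=0.0000 vs cont=0.0000 → 0.0000 [wait]  node(5,5) S=278.7366 payoff=0.0000 vs cont=0.0000 → 0.0000 [wait]  ⇒ S*(5)=42.2489
t_4: node(4,0) S=33.3728 payoff=37.6972 vs cont=37.5115 → 37.6972 [stop]  node(4,1) S=53.4857 payoff=17.5843 vs cont=20.7223 → 20.7223 [wait]  node(4,2) S=85.7200 payoff=0.0000 vs cont=6.3935 → 6.3935 [wait]  node(4,3) S=137.3811 payoff=0.0000 vs cont=0.5846 → 0.5846 [wait]  node(4,4) S=220.1768 payoff=0.0000 vs cont=0.0000 → 0.0000 [wait]  ⇒ S*(4)=33.3728
t_3: node(3,0) S=42.2489 payoff=28.8211 vs cont=30.0705 → 30.0705 [wait]  node(3,1) S=67.7111 payoff=3.3589 vs cont=14.3538 → 14.3538 [wait]  node(3,2) S=108.5187 payoff=0.0000 vs cont=3.8243 → 3.8243 [wait]  node(3,3) S=173.9199 payoff=0.0000 vs cont=0.3264 → 0.3264 [wait]  ⇒ S*(3)=-
t_2: node(2,0) S=53.4857 payoff=17.5843 vs cont=23.0393 → 23.0393 [wait]  node(2,1) S=85.7200 payoff=0.0000 vs cont=9.6794 → 9.6794 [wait]  node(2,2) S=137.3811 payoff=0.0000 vs cont=2.2774 → 2.2774 [wait]  ⇒ S*(2)=-
t_1: node(1,0) S=67.7111 payoff=3.3589 vs cont=17.0782 → 17.0782 [wait]  node(1,1) S=108.5187 payoff=0.0000 vs cont=6.3959 → 6.3959 [wait]  ⇒ S*(1)=-
t_0: node(0,0) S=85.7200 payoff=0.0000 vs cont=12.3202 → 12.3202 [wait]  ⇒ S*(0)=-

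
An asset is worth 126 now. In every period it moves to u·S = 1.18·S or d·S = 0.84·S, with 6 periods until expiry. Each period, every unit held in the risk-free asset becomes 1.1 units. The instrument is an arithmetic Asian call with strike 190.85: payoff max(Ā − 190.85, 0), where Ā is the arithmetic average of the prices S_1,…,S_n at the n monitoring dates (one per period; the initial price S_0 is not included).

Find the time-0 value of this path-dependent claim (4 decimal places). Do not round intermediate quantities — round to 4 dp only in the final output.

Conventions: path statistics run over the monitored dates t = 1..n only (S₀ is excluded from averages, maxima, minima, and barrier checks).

Risk-neutral up-probability p* = (R−d)/(u−d) = (1.1−0.84)/(1.18−0.84) = 0.7647; the claim prices as the p*-weighted sum of path payoffs discounted by R^6.
Enumerate all 2^6 = 64 price paths (U = up ×1.18, D = down ×0.84); each path with k up-moves has probability p*^k·(1−p*)^(6−k).
DDDDDD: Ā=71.5194, payoff=0.0000, prob=0.000170
UDDDDD: Ā=100.4677, payoff=0.0000, prob=0.000552
DUDDDD: Ā=93.3277, payoff=0.0000, prob=0.000552
UUDDDD: Ā=131.1032, payoff=0.0000, prob=0.001792
DDUDDD: Ā=87.3301, payoff=0.0000, prob=0.000552
UDUDDD: Ā=122.6780, payoff=0.0000, prob=0.001792
DUUDDD: Ā=115.5380, payoff=0.0000, prob=0.001792
UUUDDD: Ā=162.3034, payoff=0.0000, prob=0.005825
DDDUDD: Ā=82.2921, payoff=0.0000, prob=0.000552
UDDUDD: Ā=115.6009, payoff=0.0000, prob=0.001792
DUDUDD: Ā=108.4609, payoff=0.0000, prob=0.001792
UUDUDD: Ā=152.3617, payoff=0.0000, prob=0.005825
DDUUDD: Ā=102.4633, payoff=0.0000, prob=0.001792
UDUUDD: Ā=143.9365, payoff=0.0000, prob=0.005825
DUUUDD: Ā=136.7965, payoff=0.0000, prob=0.005825
UUUUDD: Ā=192.1665, payoff=1.3165, prob=0.018932
DDDDUD: Ā=78.0602, payoff=0.0000, prob=0.000552
UDDDUD: Ā=109.6560, payoff=0.0000, prob=0.001792
DUDDUD: Ā=102.5160, payoff=0.0000, prob=0.001792
UUDDUD: Ā=144.0106, payoff=0.0000, prob=0.005825
DDUDUD: Ā=96.5184, payoff=0.0000, prob=0.001792
UDUDUD: Ā=135.5854, payoff=0.0000, prob=0.005825
DUUDUD: Ā=128.4454, payoff=0.0000, prob=0.005825
UUUDUD: Ā=180.4352, payoff=0.0000, prob=0.018932
DDDUUD: Ā=91.4804, payoff=0.0000, prob=0.001792
UDDUUD: Ā=128.5082, payoff=0.0000, prob=0.005825
DUDUUD: Ā=121.3682, payoff=0.0000, prob=0.005825
UUDUUD: Ā=170.4935, payoff=0.0000, prob=0.018932
DDUUUD: Ā=115.3706, payoff=0.0000, prob=0.005825
UDUUUD: Ā=162.0683, payoff=0.0000, prob=0.018932
DUUUUD: Ā=154.9283, payoff=0.0000, prob=0.018932
UUUUUD: Ā=217.6374, payoff=26.7874, prob=0.061529
DDDDDU: Ā=74.5054, payoff=0.0000, prob=0.000552
UDDDDU: Ā=104.6624, payoff=0.0000, prob=0.001792
DUDDDU: Ā=97.5224, payoff=0.0000, prob=0.001792
UUDDDU: Ā=136.9957, payoff=0.0000, prob=0.005825
DDUDDU: Ā=91.5248, payoff=0.0000, prob=0.001792
UDUDDU: Ā=128.5705, payoff=0.0000, prob=0.005825
DUUDDU: Ā=121.4305, payoff=0.0000, prob=0.005825
UUUDDU: Ā=170.5810, payoff=0.0000, prob=0.018932
DDDUDU: Ā=86.4868, payoff=0.0000, prob=0.001792
UDDUDU: Ā=121.4934, payoff=0.0000, prob=0.005825
DUDUDU: Ā=114.3534, payoff=0.0000, prob=0.005825
UUDUDU: Ā=160.6392, payoff=0.0000, prob=0.018932
DDUUDU: Ā=108.3558, payoff=0.0000, prob=0.005825
UDUUDU: Ā=152.2140, payoff=0.0000, prob=0.018932
DUUUDU: Ā=145.0740, payoff=0.0000, prob=0.018932
UUUUDU: Ā=203.7945, payoff=12.9445, prob=0.061529
DDDDUU: Ā=82.2549, payoff=0.0000, prob=0.001792
UDDDUU: Ā=115.5485, payoff=0.0000, prob=0.005825
DUDDUU: Ā=108.4085, payoff=0.0000, prob=0.005825
UUDDUU: Ā=152.2882, payoff=0.0000, prob=0.018932
DDUDUU: Ā=102.4109, payoff=0.0000, prob=0.005825
UDUDUU: Ā=143.8630, payoff=0.0000, prob=0.018932
DUUDUU: Ā=136.7230, payoff=0.0000, prob=0.018932
UUUDUU: Ā=192.0632, payoff=1.2132, prob=0.061529
DDDUUU: Ā=97.3730, payoff=0.0000, prob=0.005825
UDDUUU: Ā=136.7858, payoff=0.0000, prob=0.018932
DUDUUU: Ā=129.6458, payoff=0.0000, prob=0.018932
UUDUUU: Ā=182.1215, payoff=0.0000, prob=0.061529
DDUUUU: Ā=123.6482, payoff=0.0000, prob=0.018932
UDUUUU: Ā=173.6963, payoff=0.0000, prob=0.061529
DUUUUU: Ā=166.5563, payoff=0.0000, prob=0.061529
UUUUUU: Ā=233.9720, payoff=43.1220, prob=0.199971
Price = Σ prob·payoff / R^6 = 11.167386 / 1.771561 = 6.3037

price = 6.3037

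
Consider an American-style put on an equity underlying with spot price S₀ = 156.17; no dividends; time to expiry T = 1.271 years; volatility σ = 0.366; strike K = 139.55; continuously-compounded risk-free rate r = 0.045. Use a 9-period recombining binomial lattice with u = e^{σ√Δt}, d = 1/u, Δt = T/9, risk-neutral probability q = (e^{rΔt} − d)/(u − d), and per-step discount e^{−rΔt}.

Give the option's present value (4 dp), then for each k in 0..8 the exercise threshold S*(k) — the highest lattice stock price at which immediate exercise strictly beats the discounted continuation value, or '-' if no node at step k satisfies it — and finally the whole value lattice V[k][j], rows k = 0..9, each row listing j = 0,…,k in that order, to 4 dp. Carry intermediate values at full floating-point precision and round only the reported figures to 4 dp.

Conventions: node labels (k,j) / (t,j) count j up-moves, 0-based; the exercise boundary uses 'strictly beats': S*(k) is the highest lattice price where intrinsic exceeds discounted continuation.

Δt=0.14122, u=1.14745, d=0.87150, q=0.48877, disc=e^(-rΔt)=0.99367
k=9 terminal: V=max(K-S,0) → 94.2605 79.9201 61.0389 36.1793 3.4481 0.0000 0.0000 0.0000 0.0000 0.0000
k=8: j=0 S=51.9674 intr=87.5826 cont=86.6986 V=87.5826[EX]; j=1 S=68.4223 intr=71.1277 cont=70.2437 V=71.1277[EX]; j=2 S=90.0874 intr=49.4626 cont=48.5785 V=49.4626[EX]; j=3 S=118.6126 intr=20.9374 cont=20.0534 V=20.9374[EX]; j=4 S=156.1700 intr=0.0000 cont=1.7516 V=1.7516[hold]; j=5 S=205.6195 intr=0.0000 cont=0.0000 V=0.0000[hold]; j=6 S=270.7267 intr=0.0000 cont=0.0000 V=0.0000[hold]; j=7 S=356.4493 intr=0.0000 cont=0.0000 V=0.0000[hold]; j=8 S=469.3150 intr=0.0000 cont=0.0000 V=0.0000[hold]  S*(8)=118.6126
k=7: j=0 S=59.6299 intr=79.9201 cont=79.0361 V=79.9201[EX]; j=1 S=78.5111 intr=61.0389 cont=60.1549 V=61.0389[EX]; j=2 S=103.3707 intr=36.1793 cont=35.2953 V=36.1793[EX]; j=3 S=136.1019 intr=3.4481 cont=11.4867 V=11.4867[hold]; j=4 S=179.1971 intr=0.0000 cont=0.8898 V=0.8898[hold]; j=5 S=235.9379 intr=0.0000 cont=0.0000 V=0.0000[hold]; j=6 S=310.6450 intr=0.0000 cont=0.0000 V=0.0000[hold]; j=7 S=409.0073 intr=0.0000 cont=0.0000 V=0.0000[hold]  S*(7)=103.3707
k=6: j=0 S=68.4223 intr=71.1277 cont=70.2437 V=71.1277[EX]; j=1 S=90.0874 intr=49.4626 cont=48.5785 V=49.4626[EX]; j=2 S=118.6126 intr=20.9374 cont=23.9575 V=23.9575[hold]; j=3 S=156.1700 intr=0.0000 cont=6.2673 V=6.2673[hold]; j=4 S=205.6195 intr=0.0000 cont=0.4520 V=0.4520[hold]; j=5 S=270.7267 intr=0.0000 cont=0.0000 V=0.0000[hold]; j=6 S=356.4493 intr=0.0000 cont=0.0000 V=0.0000[hold]  S*(6)=90.0874
k=5: j=0 S=78.5111 intr=61.0389 cont=60.1549 V=61.0389[EX]; j=1 S=103.3707 intr=36.1793 cont=36.7621 V=36.7621[hold]; j=2 S=136.1019 intr=3.4481 cont=15.2140 V=15.2140[hold]; j=3 S=179.1971 intr=0.0000 cont=3.4032 V=3.4032[hold]; j=4 S=235.9379 intr=0.0000 cont=0.2296 V=0.2296[hold]; j=5 S=310.6450 intr=0.0000 cont=0.0000 V=0.0000[hold]  S*(5)=78.5111
k=4: j=0 S=90.0874 intr=49.4626 cont=48.8616 V=49.4626[EX]; j=1 S=118.6126 intr=20.9374 cont=26.0638 V=26.0638[hold]; j=2 S=156.1700 intr=0.0000 cont=9.3814 V=9.3814[hold]; j=3 S=205.6195 intr=0.0000 cont=1.8403 V=1.8403[hold]; j=4 S=270.7267 intr=0.0000 cont=0.1166 V=0.1166[hold]  S*(4)=90.0874
k=3: j=0 S=103.3707 intr=36.1793 cont=37.7850 V=37.7850[hold]; j=1 S=136.1019 intr=3.4481 cont=17.7965 V=17.7965[hold]; j=2 S=179.1971 intr=0.0000 cont=5.6595 V=5.6595[hold]; j=3 S=235.9379 intr=0.0000 cont=0.9915 V=0.9915[hold]  S*(3)=-
k=2: j=0 S=118.6126 intr=20.9374 cont=27.8377 V=27.8377[hold]; j=1 S=156.1700 intr=0.0000 cont=11.7891 V=11.7891[hold]; j=2 S=205.6195 intr=0.0000 cont=3.3565 V=3.3565[hold]  S*(2)=-
k=1: j=0 S=136.1019 intr=3.4481 cont=19.8670 V=19.8670[hold]; j=1 S=179.1971 intr=0.0000 cont=7.6189 V=7.6189[hold]  S*(1)=-
k=0: j=0 S=156.1700 intr=0.0000 cont=13.7925 V=13.7925[hold]  S*(0)=-

price = 13.7925
boundary = - - - - 90.0874 78.5111 90.0874 103.3707 118.6126
tree:
13.7925
19.8670 7.6189
27.8377 11.7891 3.3565
37.7850 17.7965 5.6595 0.9915
49.4626 26.0638 9.3814 1.8403 0.1166
61.0389 36.7621 15.2140 3.4032 0.2296 0.0000
71.1277 49.4626 23.9575 6.2673 0.4520 0.0000 0.0000
79.9201 61.0389 36.1793 11.4867 0.8898 0.0000 0.0000 0.0000
87.5826 71.1277 49.4626 20.9374 1.7516 0.0000 0.0000 0.0000 0.0000
94.2605 79.9201 61.0389 36.1793 3.4481 0.0000 0.0000 0.0000 0.0000 0.0000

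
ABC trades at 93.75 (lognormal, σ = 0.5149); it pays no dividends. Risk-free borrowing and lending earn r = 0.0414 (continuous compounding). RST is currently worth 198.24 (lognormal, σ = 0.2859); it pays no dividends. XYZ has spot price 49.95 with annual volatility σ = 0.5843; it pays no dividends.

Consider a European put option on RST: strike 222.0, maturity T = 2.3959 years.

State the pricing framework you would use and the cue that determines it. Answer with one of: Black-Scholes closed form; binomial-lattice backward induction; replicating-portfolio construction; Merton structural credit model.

Key observation: the strike-222.0 put on RST is European-exercise on a continuously-modelled lognormal underlying, so its value is a single closed-form evaluation.

framework: Black-Scholes closed form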